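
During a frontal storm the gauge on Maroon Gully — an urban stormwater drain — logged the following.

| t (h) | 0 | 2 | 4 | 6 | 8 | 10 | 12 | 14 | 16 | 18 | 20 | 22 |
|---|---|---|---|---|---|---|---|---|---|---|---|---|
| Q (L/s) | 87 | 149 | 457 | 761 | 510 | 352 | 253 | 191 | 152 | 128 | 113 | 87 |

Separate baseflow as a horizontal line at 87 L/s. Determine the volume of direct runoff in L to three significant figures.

V ≈ 1.58 × 10^7 L

Direct-runoff ordinates (Q − Q_b): 0.0, 62.0, 370.0, 674.0, 423.0, 265.0, 166.0, 104.0, 65.0, 41.0, 26.0, 0.0 L/s.
ΣQ_DR = 2196 L/s.
With Δt = 2 h = 7200 s, V = ΣQ_DR · Δt = 2196 × 7200 = 1.58 × 10^7 L.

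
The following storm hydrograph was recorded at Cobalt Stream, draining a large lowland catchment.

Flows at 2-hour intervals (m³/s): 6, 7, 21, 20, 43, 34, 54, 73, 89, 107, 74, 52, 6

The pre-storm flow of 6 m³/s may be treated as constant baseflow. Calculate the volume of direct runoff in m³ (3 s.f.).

Direct-runoff ordinates (Q − Q_b): 0.0, 1.0, 15.0, 14.0, 37.0, 28.0, 48.0, 67.0, 83.0, 101.0, 68.0, 46.0, 0.0 m³/s.
ΣQ_DR = 508.0 m³/s.
With Δt = 2 h = 7200 s, V = ΣQ_DR · Δt = 508.0 × 7200 = 3.66 × 10^6 m³.

V ≈ 3.66 × 10^6 m³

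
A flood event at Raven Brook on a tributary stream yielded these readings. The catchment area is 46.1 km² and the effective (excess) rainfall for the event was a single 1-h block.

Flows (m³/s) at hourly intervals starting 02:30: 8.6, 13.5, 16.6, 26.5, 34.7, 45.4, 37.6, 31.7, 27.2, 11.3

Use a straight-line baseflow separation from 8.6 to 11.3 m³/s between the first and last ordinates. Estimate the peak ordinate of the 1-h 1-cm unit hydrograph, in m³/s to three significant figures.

Direct runoff: 0.00, 4.60, 7.40, 17.00, 24.90, 35.30, 27.20, 21.00, 16.20, 0.00 m³/s; ΣQ_DR = 153.6 m³/s, peak = 35.30 m³/s.
Runoff depth d = ΣQ_DR·Δt / A = 153.6 × 3600 / (46.1 km²) = 11.99 mm.
The 1-cm UH is the DRH scaled by (10 mm)/d, so U_p = 35.30 × 10/11.99 = 29.4 m³/s.

U_p ≈ 29.4 m³/s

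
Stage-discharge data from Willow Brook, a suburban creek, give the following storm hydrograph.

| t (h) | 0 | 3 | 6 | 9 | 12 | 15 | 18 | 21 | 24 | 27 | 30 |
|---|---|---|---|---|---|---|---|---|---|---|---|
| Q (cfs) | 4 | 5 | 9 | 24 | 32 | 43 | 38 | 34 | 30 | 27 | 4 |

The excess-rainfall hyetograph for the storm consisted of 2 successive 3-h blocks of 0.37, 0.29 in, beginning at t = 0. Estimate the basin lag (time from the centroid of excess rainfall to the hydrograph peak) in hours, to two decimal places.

Centroid of excess rainfall: t_c = Σ P_i·t̄_i / ΣP_i = 2.8182 h (block centres at 1.5, 4.5 h).
Hydrograph peak occurs at t = 15 h, so basin lag t_L = 15 − 2.8182 = 12.18 h.

t_L ≈ 12.18 h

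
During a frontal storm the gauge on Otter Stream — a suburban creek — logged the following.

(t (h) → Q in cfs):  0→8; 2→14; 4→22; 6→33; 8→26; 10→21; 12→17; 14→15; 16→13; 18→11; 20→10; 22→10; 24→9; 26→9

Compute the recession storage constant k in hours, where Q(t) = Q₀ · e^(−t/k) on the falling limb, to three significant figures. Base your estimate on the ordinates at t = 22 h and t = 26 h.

k ≈ 38.0 h

On the falling limb, Q drops from 10 to 9 cfs between t = 22 h and t = 26 h (Δt = 4 h).
k = −Δt / ln(Q₂/Q₁) = −4 / ln(9/10) = 38.0 h.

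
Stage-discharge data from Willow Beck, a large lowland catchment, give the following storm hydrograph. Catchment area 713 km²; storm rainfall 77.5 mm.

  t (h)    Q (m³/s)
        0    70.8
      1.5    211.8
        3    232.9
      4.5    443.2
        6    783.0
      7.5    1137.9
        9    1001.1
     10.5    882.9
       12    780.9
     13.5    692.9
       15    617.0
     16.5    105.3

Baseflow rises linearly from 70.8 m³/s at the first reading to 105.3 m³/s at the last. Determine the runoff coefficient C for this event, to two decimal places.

ΣQ_DR = 5903 m³/s; V = ΣQ_DR·Δt = 3.188 × 10^7 m³.
Runoff depth d = V / A = 44.71 mm.
C = d / P = 44.71 / 77.5 = 0.58.

C ≈ 0.58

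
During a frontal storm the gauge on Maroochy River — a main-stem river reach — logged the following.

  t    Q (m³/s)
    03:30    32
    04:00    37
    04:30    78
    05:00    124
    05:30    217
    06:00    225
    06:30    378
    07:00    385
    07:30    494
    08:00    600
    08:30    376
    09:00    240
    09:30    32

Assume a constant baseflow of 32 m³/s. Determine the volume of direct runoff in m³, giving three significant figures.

Direct-runoff ordinates (Q − Q_b): 0.0, 5.0, 46.0, 92.0, 185.0, 193.0, 346.0, 353.0, 462.0, 568.0, 344.0, 208.0, 0.0 m³/s.
ΣQ_DR = 2802 m³/s.
With Δt = 0.5 h = 1800 s, V = ΣQ_DR · Δt = 2802 × 1800 = 5.04 × 10^6 m³.

V ≈ 5.04 × 10^6 m³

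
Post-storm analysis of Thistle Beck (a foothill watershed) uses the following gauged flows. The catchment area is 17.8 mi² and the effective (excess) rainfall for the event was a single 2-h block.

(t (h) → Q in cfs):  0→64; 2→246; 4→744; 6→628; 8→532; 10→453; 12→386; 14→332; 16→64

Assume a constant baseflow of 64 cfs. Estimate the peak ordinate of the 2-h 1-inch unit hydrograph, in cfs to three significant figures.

U_p ≈ 1360 cfs

Direct runoff: 0.0, 182.0, 680.0, 564.0, 468.0, 389.0, 322.0, 268.0, 0.0 cfs; ΣQ_DR = 2873 cfs, peak = 680.0 cfs.
Runoff depth d = ΣQ_DR·Δt / A = 2873 × 7200 / (17.8 mi²) = 0.5002 in.
The 1-inch UH is the DRH scaled by (1 in)/d, so U_p = 680.0 × 1/0.5002 = 1360 cfs.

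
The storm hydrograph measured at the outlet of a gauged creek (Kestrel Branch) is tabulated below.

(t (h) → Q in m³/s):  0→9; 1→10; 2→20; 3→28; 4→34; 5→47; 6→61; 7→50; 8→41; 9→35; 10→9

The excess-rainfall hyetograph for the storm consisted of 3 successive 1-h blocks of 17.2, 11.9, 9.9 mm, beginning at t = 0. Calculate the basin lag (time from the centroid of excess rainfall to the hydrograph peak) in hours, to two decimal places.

t_L ≈ 4.69 h

Centroid of excess rainfall: t_c = Σ P_i·t̄_i / ΣP_i = 1.3128 h (block centres at 0.5, 1.5, 2.5 h).
Hydrograph peak occurs at t = 6 h, so basin lag t_L = 6 − 1.3128 = 4.69 h.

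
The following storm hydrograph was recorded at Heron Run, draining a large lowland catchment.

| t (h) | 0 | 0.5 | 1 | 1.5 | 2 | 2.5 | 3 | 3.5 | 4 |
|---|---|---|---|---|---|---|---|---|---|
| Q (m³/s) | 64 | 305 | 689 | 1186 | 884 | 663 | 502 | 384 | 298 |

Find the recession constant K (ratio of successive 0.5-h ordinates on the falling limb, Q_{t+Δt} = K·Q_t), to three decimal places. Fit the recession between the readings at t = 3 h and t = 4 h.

Using the recession-limb readings at t = 3 h and t = 4 h: Q falls from 502 to 298 m³/s over 2 intervals.
K = (Q₂/Q₁)^(1/2) = (298/502)^(1/2) = 0.770.

K ≈ 0.770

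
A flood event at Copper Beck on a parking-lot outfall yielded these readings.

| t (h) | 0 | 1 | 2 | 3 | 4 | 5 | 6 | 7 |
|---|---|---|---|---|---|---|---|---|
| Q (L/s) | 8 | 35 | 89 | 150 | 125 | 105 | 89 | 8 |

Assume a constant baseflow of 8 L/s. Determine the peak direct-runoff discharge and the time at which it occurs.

Q_p = 142.0 L/s at t = 3 h

Subtracting baseflow gives direct-runoff ordinates: 0.0, 27.0, 81.0, 142.0, 117.0, 97.0, 81.0, 0.0 L/s.
The maximum is 142.0 L/s, occurring at the reading for t = 3 h.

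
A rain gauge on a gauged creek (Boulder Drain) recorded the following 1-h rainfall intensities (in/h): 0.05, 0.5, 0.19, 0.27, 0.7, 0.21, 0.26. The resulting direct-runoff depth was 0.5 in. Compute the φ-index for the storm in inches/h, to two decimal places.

Only the 2 blocks with intensity above φ contribute runoff: 0.5, 0.7 in/h.
Σ(I−φ)·Δt = d  ⇒  (0.5+0.7 − 2φ)·1 = 0.5
φ = (1.200 − 0.5/1) / 2 = 0.35 in/h.

φ ≈ 0.35 in/h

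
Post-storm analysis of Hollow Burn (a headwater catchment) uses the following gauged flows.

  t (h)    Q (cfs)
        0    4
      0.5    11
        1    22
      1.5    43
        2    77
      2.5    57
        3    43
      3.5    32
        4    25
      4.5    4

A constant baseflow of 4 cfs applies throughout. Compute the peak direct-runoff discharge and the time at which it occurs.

Q_p = 73.0 cfs at t = 2 h

Subtracting baseflow gives direct-runoff ordinates: 0.0, 7.0, 18.0, 39.0, 73.0, 53.0, 39.0, 28.0, 21.0, 0.0 cfs.
The maximum is 73.0 cfs, occurring at the reading for t = 2 h.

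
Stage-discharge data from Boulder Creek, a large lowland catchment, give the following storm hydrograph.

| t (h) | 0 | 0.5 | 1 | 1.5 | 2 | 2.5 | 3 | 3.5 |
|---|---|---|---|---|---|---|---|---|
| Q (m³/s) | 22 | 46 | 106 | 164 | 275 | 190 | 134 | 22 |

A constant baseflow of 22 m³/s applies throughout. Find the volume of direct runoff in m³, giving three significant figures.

Direct-runoff ordinates (Q − Q_b): 0.0, 24.0, 84.0, 142.0, 253.0, 168.0, 112.0, 0.0 m³/s.
ΣQ_DR = 783.0 m³/s.
With Δt = 0.5 h = 1800 s, V = ΣQ_DR · Δt = 783.0 × 1800 = 1.41 × 10^6 m³.

V ≈ 1.41 × 10^6 m³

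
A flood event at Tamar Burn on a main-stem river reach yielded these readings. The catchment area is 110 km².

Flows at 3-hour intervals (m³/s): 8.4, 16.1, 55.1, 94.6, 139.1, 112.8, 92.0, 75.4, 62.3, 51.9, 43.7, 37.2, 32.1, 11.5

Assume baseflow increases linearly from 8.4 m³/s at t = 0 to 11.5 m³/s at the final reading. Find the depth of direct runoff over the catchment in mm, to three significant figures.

Direct runoff: 0.00, 7.46, 46.22, 85.48, 129.75, 103.21, 82.17, 65.33, 51.99, 41.35, 32.92, 26.18, 20.84, 0.00 m³/s; ΣQ_DR = 692.9 m³/s.
V = ΣQ_DR · Δt = 692.9 × 10800 s = 7.483 × 10^6 m³.
Over A = 110 km², depth = V / A = 68.0 mm.

d ≈ 68.0 mm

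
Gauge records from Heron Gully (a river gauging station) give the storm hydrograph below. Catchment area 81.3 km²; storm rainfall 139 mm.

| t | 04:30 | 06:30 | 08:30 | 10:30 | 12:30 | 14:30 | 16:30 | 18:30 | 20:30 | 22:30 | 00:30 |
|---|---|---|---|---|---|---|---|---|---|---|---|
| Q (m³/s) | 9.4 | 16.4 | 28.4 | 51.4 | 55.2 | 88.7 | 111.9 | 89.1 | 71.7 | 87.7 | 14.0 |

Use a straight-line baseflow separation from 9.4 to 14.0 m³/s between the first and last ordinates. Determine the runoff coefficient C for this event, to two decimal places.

C ≈ 0.32

ΣQ_DR = 495.2 m³/s; V = ΣQ_DR·Δt = 3.565 × 10^6 m³.
Runoff depth d = V / A = 43.86 mm.
C = d / P = 43.86 / 139 = 0.32.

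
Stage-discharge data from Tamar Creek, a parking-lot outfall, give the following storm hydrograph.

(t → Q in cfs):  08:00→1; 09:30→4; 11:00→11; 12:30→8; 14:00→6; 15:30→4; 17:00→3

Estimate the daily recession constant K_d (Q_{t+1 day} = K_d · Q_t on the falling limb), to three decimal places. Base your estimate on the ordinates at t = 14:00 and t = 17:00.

K_d ≈ 0.004

Between t = 14:00 and t = 17:00 the flow falls from 6 to 3 cfs over 2×1.5 h = 3 h.
Per-interval ratio K = (3/6)^(1/2) = 0.7071; K_d = K^(24/1.5) = 0.004.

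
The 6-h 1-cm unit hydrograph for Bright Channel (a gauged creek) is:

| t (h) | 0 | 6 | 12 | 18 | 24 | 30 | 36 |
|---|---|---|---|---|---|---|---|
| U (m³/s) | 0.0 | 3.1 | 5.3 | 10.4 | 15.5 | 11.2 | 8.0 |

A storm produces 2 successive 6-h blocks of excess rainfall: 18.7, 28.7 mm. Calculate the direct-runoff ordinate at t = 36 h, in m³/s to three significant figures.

By discrete convolution, Q_j = Σ (P_i / 10 mm) · U_{j−i}.
At t = 36 h (j=6): Q = (18.7/10)·8.0 + (28.7/10)·11.2 = 47.1 m³/s.

Q ≈ 47.1 m³/s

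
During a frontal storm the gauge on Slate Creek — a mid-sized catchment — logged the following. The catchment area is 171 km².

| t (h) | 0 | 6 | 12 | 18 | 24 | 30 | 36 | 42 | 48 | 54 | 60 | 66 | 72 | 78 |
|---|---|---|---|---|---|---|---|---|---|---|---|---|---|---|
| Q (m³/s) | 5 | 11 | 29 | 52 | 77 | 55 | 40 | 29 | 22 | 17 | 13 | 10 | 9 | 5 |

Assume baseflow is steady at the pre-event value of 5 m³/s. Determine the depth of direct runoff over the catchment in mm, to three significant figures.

d ≈ 38.4 mm

Direct runoff: 0.0, 6.0, 24.0, 47.0, 72.0, 50.0, 35.0, 24.0, 17.0, 12.0, 8.0, 5.0, 4.0, 0.0 m³/s; ΣQ_DR = 304.0 m³/s.
V = ΣQ_DR · Δt = 304.0 × 21600 s = 6.566 × 10^6 m³.
Over A = 171 km², depth = V / A = 38.4 mm.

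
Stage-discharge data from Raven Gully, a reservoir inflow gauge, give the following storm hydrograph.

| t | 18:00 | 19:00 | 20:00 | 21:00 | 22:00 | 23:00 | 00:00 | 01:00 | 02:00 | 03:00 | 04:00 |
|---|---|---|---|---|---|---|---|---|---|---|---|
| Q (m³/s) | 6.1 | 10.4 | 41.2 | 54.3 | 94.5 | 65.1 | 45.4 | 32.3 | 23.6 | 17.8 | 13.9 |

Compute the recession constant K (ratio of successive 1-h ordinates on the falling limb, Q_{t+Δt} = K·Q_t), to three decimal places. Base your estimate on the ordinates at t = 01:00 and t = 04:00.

Using the recession-limb readings at t = 01:00 and t = 04:00: Q falls from 32.3 to 13.9 m³/s over 3 intervals.
K = (Q₂/Q₁)^(1/3) = (13.9/32.3)^(1/3) = 0.755.

K ≈ 0.755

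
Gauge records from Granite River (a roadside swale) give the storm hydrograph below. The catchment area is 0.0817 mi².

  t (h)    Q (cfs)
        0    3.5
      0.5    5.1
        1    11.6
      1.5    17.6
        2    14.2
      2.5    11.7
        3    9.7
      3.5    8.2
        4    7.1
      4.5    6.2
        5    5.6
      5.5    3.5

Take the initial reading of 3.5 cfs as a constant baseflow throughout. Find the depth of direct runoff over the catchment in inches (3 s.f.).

Direct runoff: 0.0, 1.6, 8.1, 14.1, 10.7, 8.2, 6.2, 4.7, 3.6, 2.7, 2.1, 0.0 cfs; ΣQ_DR = 62.00 cfs.
V = ΣQ_DR · Δt = 62.00 × 1800 s = 1.116 × 10^5 ft³.
Over A = 0.0817 mi², depth = V / A = 0.588 in.

d ≈ 0.588 in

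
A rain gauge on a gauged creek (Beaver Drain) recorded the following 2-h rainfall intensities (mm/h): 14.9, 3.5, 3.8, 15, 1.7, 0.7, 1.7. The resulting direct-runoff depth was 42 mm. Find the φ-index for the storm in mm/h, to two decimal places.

Only the 2 blocks with intensity above φ contribute runoff: 14.9, 15 mm/h.
Σ(I−φ)·Δt = d  ⇒  (14.9+15 − 2φ)·2 = 42
φ = (29.90 − 42/2) / 2 = 4.45 mm/h.

φ ≈ 4.45 mm/h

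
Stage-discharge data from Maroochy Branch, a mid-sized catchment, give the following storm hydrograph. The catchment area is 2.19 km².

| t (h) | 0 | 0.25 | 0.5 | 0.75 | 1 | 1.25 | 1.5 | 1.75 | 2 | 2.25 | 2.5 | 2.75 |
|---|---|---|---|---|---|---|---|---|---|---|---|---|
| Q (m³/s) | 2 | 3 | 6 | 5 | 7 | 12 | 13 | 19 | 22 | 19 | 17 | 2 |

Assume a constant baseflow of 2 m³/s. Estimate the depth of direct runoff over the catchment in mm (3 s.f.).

d ≈ 42.3 mm

Direct runoff: 0.0, 1.0, 4.0, 3.0, 5.0, 10.0, 11.0, 17.0, 20.0, 17.0, 15.0, 0.0 m³/s; ΣQ_DR = 103.0 m³/s.
V = ΣQ_DR · Δt = 103.0 × 900 s = 92700 m³.
Over A = 2.19 km², depth = V / A = 42.3 mm.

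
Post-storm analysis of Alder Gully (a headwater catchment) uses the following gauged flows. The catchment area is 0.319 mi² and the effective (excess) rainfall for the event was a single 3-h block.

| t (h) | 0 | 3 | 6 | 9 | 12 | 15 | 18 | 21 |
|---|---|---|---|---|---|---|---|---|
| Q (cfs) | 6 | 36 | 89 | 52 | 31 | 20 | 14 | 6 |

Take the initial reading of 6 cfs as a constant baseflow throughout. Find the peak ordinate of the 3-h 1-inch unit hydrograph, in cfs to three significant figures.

U_p ≈ 27.6 cfs

Direct runoff: 0.0, 30.0, 83.0, 46.0, 25.0, 14.0, 8.0, 0.0 cfs; ΣQ_DR = 206.0 cfs, peak = 83.0 cfs.
Runoff depth d = ΣQ_DR·Δt / A = 206.0 × 10800 / (0.319 mi²) = 3.002 in.
The 1-inch UH is the DRH scaled by (1 in)/d, so U_p = 83.0 × 1/3.002 = 27.6 cfs.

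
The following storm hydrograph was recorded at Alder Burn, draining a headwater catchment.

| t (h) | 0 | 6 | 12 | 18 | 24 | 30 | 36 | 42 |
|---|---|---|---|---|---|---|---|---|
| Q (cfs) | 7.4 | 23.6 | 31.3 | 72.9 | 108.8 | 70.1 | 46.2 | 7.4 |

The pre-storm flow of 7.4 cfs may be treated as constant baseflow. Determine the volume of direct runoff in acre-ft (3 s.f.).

V ≈ 153 acre-ft

Direct-runoff ordinates (Q − Q_b): 0.0, 16.2, 23.9, 65.5, 101.4, 62.7, 38.8, 0.0 cfs.
ΣQ_DR = 308.5 cfs.
With Δt = 6 h = 21600 s, V = ΣQ_DR · Δt = 308.5 × 21600 = 6.66 × 10^6 ft³ = 153 acre-ft.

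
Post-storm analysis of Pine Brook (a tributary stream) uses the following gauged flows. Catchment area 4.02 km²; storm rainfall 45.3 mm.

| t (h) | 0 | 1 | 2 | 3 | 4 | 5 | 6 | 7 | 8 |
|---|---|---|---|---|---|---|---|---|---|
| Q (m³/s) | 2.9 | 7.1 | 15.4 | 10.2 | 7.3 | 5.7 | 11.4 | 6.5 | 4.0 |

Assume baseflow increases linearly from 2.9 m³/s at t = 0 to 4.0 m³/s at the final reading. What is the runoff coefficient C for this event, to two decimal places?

C ≈ 0.78

ΣQ_DR = 39.45 m³/s; V = ΣQ_DR·Δt = 1.420 × 10^5 m³.
Runoff depth d = V / A = 35.33 mm.
C = d / P = 35.33 / 45.3 = 0.78.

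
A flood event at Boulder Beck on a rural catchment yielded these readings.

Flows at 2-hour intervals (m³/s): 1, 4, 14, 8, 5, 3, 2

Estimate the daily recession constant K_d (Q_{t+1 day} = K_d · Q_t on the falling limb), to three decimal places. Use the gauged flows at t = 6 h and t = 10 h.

K_d ≈ 0.003

Between t = 6 h and t = 10 h the flow falls from 8 to 3 m³/s over 2×2 h = 4 h.
Per-interval ratio K = (3/8)^(1/2) = 0.6124; K_d = K^(24/2) = 0.003.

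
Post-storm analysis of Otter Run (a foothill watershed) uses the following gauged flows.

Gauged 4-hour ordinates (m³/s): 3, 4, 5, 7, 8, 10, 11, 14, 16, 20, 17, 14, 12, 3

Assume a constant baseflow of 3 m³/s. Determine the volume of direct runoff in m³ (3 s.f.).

Direct-runoff ordinates (Q − Q_b): 0.0, 1.0, 2.0, 4.0, 5.0, 7.0, 8.0, 11.0, 13.0, 17.0, 14.0, 11.0, 9.0, 0.0 m³/s.
ΣQ_DR = 102.0 m³/s.
With Δt = 4 h = 14400 s, V = ΣQ_DR · Δt = 102.0 × 14400 = 1.47 × 10^6 m³.

V ≈ 1.47 × 10^6 m³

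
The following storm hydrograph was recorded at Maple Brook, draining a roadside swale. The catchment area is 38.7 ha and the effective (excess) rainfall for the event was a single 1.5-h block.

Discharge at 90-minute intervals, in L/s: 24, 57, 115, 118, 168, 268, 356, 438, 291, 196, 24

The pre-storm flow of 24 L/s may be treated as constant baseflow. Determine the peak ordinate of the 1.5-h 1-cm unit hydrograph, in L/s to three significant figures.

Direct runoff: 0.0, 33.0, 91.0, 94.0, 144.0, 244.0, 332.0, 414.0, 267.0, 172.0, 0.0 L/s; ΣQ_DR = 1791 L/s, peak = 414.0 L/s.
Runoff depth d = ΣQ_DR·Δt / A = 1791 × 5400 / (38.7 ha) = 24.99 mm.
The 1-cm UH is the DRH scaled by (10 mm)/d, so U_p = 414.0 × 10/24.99 = 166 L/s.

U_p ≈ 166 L/s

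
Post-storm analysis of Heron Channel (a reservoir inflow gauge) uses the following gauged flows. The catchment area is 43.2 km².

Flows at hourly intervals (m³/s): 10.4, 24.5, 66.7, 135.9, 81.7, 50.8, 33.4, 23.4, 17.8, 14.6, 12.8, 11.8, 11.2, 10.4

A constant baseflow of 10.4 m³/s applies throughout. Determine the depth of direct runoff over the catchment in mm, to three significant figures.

d ≈ 30.0 mm

Direct runoff: 0.0, 14.1, 56.3, 125.5, 71.3, 40.4, 23.0, 13.0, 7.4, 4.2, 2.4, 1.4, 0.8, 0.0 m³/s; ΣQ_DR = 359.8 m³/s.
V = ΣQ_DR · Δt = 359.8 × 3600 s = 1.295 × 10^6 m³.
Over A = 43.2 km², depth = V / A = 30.0 mm.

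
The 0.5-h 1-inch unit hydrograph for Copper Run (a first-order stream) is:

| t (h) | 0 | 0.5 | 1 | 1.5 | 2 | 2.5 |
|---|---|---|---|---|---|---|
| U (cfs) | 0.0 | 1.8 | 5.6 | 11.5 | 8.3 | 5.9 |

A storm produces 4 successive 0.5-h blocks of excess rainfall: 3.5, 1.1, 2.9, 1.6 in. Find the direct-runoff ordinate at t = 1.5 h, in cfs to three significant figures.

Q ≈ 51.6 cfs

By discrete convolution, Q_j = Σ (P_i / 1 in) · U_{j−i}.
At t = 1.5 h (j=3): Q = (3.5/1)·11.5 + (1.1/1)·5.6 + (2.9/1)·1.8 + (1.6/1)·0.0 = 51.6 cfs.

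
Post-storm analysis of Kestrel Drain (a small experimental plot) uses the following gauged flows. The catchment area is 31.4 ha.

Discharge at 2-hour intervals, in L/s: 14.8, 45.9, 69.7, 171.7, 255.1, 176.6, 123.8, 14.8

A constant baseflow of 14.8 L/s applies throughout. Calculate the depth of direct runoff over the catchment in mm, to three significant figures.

d ≈ 17.3 mm

Direct runoff: 0.0, 31.1, 54.9, 156.9, 240.3, 161.8, 109.0, 0.0 L/s; ΣQ_DR = 754.0 L/s.
V = ΣQ_DR · Δt = 754.0 × 7200 s = 5.429 × 10^6 L.
Over A = 31.4 ha, depth = V / A = 17.3 mm.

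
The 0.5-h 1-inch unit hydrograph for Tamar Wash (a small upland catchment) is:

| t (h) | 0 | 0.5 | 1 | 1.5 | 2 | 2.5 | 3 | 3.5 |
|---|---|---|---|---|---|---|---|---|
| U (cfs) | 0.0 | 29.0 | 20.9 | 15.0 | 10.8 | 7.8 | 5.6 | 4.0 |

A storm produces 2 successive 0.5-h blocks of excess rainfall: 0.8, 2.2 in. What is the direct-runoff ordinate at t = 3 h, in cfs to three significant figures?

Q ≈ 21.6 cfs

By discrete convolution, Q_j = Σ (P_i / 1 in) · U_{j−i}.
At t = 3 h (j=6): Q = (0.8/1)·5.6 + (2.2/1)·7.8 = 21.6 cfs.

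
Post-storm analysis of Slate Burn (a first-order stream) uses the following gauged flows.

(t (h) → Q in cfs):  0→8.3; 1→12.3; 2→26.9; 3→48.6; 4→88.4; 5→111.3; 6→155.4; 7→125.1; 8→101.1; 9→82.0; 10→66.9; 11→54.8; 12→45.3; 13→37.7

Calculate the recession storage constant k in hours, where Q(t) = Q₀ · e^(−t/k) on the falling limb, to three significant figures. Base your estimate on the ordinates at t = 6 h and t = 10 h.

k ≈ 4.75 h

On the falling limb, Q drops from 155.4 to 66.9 cfs between t = 6 h and t = 10 h (Δt = 4 h).
k = −Δt / ln(Q₂/Q₁) = −4 / ln(66.9/155.4) = 4.75 h.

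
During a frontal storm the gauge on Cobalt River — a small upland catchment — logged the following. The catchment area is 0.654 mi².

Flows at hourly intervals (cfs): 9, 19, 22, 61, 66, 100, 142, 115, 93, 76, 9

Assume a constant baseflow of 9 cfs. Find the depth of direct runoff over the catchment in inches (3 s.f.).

d ≈ 1.45 in

Direct runoff: 0.0, 10.0, 13.0, 52.0, 57.0, 91.0, 133.0, 106.0, 84.0, 67.0, 0.0 cfs; ΣQ_DR = 613.0 cfs.
V = ΣQ_DR · Δt = 613.0 × 3600 s = 2.207 × 10^6 ft³.
Over A = 0.654 mi², depth = V / A = 1.45 in.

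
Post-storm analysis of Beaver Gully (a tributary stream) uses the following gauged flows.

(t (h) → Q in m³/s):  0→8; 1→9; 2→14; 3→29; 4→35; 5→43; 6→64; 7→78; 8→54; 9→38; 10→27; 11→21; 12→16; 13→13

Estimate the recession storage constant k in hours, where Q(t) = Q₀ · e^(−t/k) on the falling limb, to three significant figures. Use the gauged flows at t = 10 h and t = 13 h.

On the falling limb, Q drops from 27 to 13 m³/s between t = 10 h and t = 13 h (Δt = 3 h).
k = −Δt / ln(Q₂/Q₁) = −3 / ln(13/27) = 4.10 h.

k ≈ 4.10 h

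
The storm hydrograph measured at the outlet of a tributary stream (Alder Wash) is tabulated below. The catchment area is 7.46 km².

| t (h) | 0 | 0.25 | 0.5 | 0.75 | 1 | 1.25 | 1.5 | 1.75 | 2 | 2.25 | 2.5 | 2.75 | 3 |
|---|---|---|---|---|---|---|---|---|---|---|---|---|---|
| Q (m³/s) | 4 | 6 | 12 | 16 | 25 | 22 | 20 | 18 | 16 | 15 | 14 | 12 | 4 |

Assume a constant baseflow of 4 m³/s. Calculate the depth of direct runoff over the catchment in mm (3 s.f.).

Direct runoff: 0.0, 2.0, 8.0, 12.0, 21.0, 18.0, 16.0, 14.0, 12.0, 11.0, 10.0, 8.0, 0.0 m³/s; ΣQ_DR = 132.0 m³/s.
V = ΣQ_DR · Δt = 132.0 × 900 s = 1.188 × 10^5 m³.
Over A = 7.46 km², depth = V / A = 15.9 mm.

d ≈ 15.9 mm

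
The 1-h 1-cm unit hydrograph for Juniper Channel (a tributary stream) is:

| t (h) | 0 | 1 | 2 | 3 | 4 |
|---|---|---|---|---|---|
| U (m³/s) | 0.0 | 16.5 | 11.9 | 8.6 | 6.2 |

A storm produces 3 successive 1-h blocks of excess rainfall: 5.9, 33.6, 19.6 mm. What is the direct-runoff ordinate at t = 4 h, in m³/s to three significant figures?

By discrete convolution, Q_j = Σ (P_i / 10 mm) · U_{j−i}.
At t = 4 h (j=4): Q = (5.9/10)·6.2 + (33.6/10)·8.6 + (19.6/10)·11.9 = 55.9 m³/s.

Q ≈ 55.9 m³/s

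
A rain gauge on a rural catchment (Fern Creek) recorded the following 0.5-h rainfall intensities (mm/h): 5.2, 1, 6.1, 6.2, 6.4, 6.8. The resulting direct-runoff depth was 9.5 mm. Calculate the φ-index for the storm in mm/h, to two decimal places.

φ ≈ 2.34 mm/h

Only the 5 blocks with intensity above φ contribute runoff: 5.2, 6.1, 6.2, 6.4, 6.8 mm/h.
Σ(I−φ)·Δt = d  ⇒  (5.2+6.1+6.2+6.4+6.8 − 5φ)·0.5 = 9.5
φ = (30.70 − 9.5/0.5) / 5 = 2.34 mm/h.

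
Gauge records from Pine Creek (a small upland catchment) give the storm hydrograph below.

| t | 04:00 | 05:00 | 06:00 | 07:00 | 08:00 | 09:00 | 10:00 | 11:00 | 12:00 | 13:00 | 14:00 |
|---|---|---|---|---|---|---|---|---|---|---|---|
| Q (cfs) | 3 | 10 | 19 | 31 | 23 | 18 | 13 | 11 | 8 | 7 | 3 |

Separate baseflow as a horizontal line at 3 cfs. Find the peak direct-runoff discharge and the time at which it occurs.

Q_p = 28.0 cfs at t = 07:00

Subtracting baseflow gives direct-runoff ordinates: 0.0, 7.0, 16.0, 28.0, 20.0, 15.0, 10.0, 8.0, 5.0, 4.0, 0.0 cfs.
The maximum is 28.0 cfs, occurring at the reading for t = 07:00.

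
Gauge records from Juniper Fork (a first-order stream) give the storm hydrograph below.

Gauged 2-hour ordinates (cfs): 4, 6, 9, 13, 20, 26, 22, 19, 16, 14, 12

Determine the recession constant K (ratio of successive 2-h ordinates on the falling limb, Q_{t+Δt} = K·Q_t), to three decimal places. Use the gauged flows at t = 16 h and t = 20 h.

Using the recession-limb readings at t = 16 h and t = 20 h: Q falls from 16 to 12 cfs over 2 intervals.
K = (Q₂/Q₁)^(1/2) = (12/16)^(1/2) = 0.866.

K ≈ 0.866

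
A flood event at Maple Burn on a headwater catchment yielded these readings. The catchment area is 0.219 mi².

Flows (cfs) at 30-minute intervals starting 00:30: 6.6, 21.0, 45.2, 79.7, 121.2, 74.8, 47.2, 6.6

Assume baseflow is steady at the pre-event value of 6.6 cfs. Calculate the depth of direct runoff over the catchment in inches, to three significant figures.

Direct runoff: 0.0, 14.4, 38.6, 73.1, 114.6, 68.2, 40.6, 0.0 cfs; ΣQ_DR = 349.5 cfs.
V = ΣQ_DR · Δt = 349.5 × 1800 s = 6.291 × 10^5 ft³.
Over A = 0.219 mi², depth = V / A = 1.24 in.

d ≈ 1.24 in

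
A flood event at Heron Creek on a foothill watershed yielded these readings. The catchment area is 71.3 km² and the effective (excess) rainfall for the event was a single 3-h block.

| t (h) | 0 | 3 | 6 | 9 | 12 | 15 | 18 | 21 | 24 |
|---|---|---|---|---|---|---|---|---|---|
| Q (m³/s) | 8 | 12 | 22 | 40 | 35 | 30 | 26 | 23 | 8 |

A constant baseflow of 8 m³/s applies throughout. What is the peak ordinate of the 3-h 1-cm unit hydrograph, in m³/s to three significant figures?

U_p ≈ 16.0 m³/s

Direct runoff: 0.0, 4.0, 14.0, 32.0, 27.0, 22.0, 18.0, 15.0, 0.0 m³/s; ΣQ_DR = 132.0 m³/s, peak = 32.0 m³/s.
Runoff depth d = ΣQ_DR·Δt / A = 132.0 × 10800 / (71.3 km²) = 19.99 mm.
The 1-cm UH is the DRH scaled by (10 mm)/d, so U_p = 32.0 × 10/19.99 = 16.0 m³/s.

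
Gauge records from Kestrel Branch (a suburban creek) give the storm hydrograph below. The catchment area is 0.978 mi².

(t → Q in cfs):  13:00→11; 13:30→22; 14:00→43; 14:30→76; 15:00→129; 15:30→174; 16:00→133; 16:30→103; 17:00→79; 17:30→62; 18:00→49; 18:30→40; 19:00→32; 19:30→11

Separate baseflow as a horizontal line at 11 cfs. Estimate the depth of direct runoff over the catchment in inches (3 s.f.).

Direct runoff: 0.0, 11.0, 32.0, 65.0, 118.0, 163.0, 122.0, 92.0, 68.0, 51.0, 38.0, 29.0, 21.0, 0.0 cfs; ΣQ_DR = 810.0 cfs.
V = ΣQ_DR · Δt = 810.0 × 1800 s = 1.458 × 10^6 ft³.
Over A = 0.978 mi², depth = V / A = 0.642 in.

d ≈ 0.642 in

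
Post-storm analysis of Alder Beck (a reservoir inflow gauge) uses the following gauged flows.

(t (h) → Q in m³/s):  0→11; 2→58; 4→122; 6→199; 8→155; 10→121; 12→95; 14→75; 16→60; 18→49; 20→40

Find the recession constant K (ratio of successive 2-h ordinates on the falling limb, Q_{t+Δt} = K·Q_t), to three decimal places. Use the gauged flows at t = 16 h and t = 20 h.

Using the recession-limb readings at t = 16 h and t = 20 h: Q falls from 60 to 40 m³/s over 2 intervals.
K = (Q₂/Q₁)^(1/2) = (40/60)^(1/2) = 0.816.

K ≈ 0.816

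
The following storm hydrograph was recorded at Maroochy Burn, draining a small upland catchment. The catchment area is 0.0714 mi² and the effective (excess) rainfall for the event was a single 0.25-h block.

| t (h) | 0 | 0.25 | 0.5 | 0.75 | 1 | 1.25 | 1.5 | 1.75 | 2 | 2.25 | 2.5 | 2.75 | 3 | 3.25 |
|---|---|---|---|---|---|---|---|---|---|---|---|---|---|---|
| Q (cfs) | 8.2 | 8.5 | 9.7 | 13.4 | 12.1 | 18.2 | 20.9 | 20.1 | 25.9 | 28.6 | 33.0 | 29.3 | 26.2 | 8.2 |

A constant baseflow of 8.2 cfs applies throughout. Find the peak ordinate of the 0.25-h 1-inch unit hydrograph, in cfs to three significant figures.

Direct runoff: 0.0, 0.3, 1.5, 5.2, 3.9, 10.0, 12.7, 11.9, 17.7, 20.4, 24.8, 21.1, 18.0, 0.0 cfs; ΣQ_DR = 147.5 cfs, peak = 24.8 cfs.
Runoff depth d = ΣQ_DR·Δt / A = 147.5 × 900 / (0.0714 mi²) = 0.8003 in.
The 1-inch UH is the DRH scaled by (1 in)/d, so U_p = 24.8 × 1/0.8003 = 31.0 cfs.

U_p ≈ 31.0 cfs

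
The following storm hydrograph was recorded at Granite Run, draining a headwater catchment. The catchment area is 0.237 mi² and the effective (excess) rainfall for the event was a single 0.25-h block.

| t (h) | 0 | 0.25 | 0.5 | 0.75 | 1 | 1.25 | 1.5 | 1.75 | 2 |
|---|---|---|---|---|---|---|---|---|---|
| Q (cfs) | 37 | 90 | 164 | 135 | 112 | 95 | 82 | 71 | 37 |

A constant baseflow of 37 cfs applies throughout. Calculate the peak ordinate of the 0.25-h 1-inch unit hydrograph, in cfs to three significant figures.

U_p ≈ 159 cfs

Direct runoff: 0.0, 53.0, 127.0, 98.0, 75.0, 58.0, 45.0, 34.0, 0.0 cfs; ΣQ_DR = 490.0 cfs, peak = 127.0 cfs.
Runoff depth d = ΣQ_DR·Δt / A = 490.0 × 900 / (0.237 mi²) = 0.8009 in.
The 1-inch UH is the DRH scaled by (1 in)/d, so U_p = 127.0 × 1/0.8009 = 159 cfs.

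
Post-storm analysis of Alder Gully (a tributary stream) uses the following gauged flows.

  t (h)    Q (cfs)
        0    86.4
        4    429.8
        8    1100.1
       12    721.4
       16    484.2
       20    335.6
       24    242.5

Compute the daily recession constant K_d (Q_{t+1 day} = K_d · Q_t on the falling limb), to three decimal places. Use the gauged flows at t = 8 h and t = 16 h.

K_d ≈ 0.085

Between t = 8 h and t = 16 h the flow falls from 1100.1 to 484.2 cfs over 2×4 h = 8 h.
Per-interval ratio K = (484.2/1100.1)^(1/2) = 0.6634; K_d = K^(24/4) = 0.085.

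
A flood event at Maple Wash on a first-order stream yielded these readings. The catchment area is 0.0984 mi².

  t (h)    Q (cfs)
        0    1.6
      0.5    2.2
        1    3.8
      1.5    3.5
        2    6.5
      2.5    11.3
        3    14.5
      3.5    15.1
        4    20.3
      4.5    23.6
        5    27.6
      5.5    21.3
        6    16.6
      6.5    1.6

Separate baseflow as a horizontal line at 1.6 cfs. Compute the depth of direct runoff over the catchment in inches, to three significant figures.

d ≈ 1.16 in

Direct runoff: 0.0, 0.6, 2.2, 1.9, 4.9, 9.7, 12.9, 13.5, 18.7, 22.0, 26.0, 19.7, 15.0, 0.0 cfs; ΣQ_DR = 147.1 cfs.
V = ΣQ_DR · Δt = 147.1 × 1800 s = 2.648 × 10^5 ft³.
Over A = 0.0984 mi², depth = V / A = 1.16 in.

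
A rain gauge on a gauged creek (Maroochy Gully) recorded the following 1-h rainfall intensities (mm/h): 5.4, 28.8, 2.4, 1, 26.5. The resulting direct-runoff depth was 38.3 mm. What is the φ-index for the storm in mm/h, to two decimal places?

Only the 2 blocks with intensity above φ contribute runoff: 28.8, 26.5 mm/h.
Σ(I−φ)·Δt = d  ⇒  (28.8+26.5 − 2φ)·1 = 38.3
φ = (55.30 − 38.3/1) / 2 = 8.50 mm/h.

φ ≈ 8.50 mm/h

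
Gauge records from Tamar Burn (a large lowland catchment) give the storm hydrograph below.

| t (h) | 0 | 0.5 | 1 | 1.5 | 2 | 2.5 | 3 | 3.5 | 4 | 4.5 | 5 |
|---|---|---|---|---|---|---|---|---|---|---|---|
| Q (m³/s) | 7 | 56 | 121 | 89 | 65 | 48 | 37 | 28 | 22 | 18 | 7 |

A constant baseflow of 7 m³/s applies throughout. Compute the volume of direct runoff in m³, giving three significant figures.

V ≈ 7.58 × 10^5 m³

Direct-runoff ordinates (Q − Q_b): 0.0, 49.0, 114.0, 82.0, 58.0, 41.0, 30.0, 21.0, 15.0, 11.0, 0.0 m³/s.
ΣQ_DR = 421.0 m³/s.
With Δt = 0.5 h = 1800 s, V = ΣQ_DR · Δt = 421.0 × 1800 = 7.58 × 10^5 m³.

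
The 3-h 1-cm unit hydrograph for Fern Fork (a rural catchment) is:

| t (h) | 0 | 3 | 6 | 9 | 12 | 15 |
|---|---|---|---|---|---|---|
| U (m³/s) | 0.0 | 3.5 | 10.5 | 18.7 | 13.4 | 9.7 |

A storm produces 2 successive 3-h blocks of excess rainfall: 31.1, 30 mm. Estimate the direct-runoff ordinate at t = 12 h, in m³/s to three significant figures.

By discrete convolution, Q_j = Σ (P_i / 10 mm) · U_{j−i}.
At t = 12 h (j=4): Q = (31.1/10)·13.4 + (30/10)·18.7 = 97.8 m³/s.

Q ≈ 97.8 m³/s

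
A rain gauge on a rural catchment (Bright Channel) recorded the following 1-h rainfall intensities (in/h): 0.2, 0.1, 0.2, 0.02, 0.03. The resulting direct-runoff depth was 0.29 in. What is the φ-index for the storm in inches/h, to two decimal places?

Only the 3 blocks with intensity above φ contribute runoff: 0.2, 0.1, 0.2 in/h.
Σ(I−φ)·Δt = d  ⇒  (0.2+0.1+0.2 − 3φ)·1 = 0.29
φ = (0.5000 − 0.29/1) / 3 = 0.07 in/h.

φ ≈ 0.07 in/h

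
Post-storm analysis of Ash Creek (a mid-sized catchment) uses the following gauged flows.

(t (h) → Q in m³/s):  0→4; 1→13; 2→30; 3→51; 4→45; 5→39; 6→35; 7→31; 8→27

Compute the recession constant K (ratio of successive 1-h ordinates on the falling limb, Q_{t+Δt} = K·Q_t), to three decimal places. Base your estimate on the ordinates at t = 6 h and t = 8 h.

Using the recession-limb readings at t = 6 h and t = 8 h: Q falls from 35 to 27 m³/s over 2 intervals.
K = (Q₂/Q₁)^(1/2) = (27/35)^(1/2) = 0.878.

K ≈ 0.878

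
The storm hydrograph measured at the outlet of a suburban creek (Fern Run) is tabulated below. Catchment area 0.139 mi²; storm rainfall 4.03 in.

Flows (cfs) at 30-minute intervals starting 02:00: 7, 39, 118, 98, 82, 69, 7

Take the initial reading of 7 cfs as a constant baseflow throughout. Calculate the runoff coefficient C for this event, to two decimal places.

ΣQ_DR = 371.0 cfs; V = ΣQ_DR·Δt = 6.678 × 10^5 ft³.
Runoff depth d = V / A = 2.068 in.
C = d / P = 2.068 / 4.03 = 0.51.

C ≈ 0.51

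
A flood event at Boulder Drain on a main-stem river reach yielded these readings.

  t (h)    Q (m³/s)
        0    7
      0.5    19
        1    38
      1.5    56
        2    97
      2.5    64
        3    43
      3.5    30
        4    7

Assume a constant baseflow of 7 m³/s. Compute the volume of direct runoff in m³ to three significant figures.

V ≈ 5.36 × 10^5 m³

Direct-runoff ordinates (Q − Q_b): 0.0, 12.0, 31.0, 49.0, 90.0, 57.0, 36.0, 23.0, 0.0 m³/s.
ΣQ_DR = 298.0 m³/s.
With Δt = 0.5 h = 1800 s, V = ΣQ_DR · Δt = 298.0 × 1800 = 5.36 × 10^5 m³.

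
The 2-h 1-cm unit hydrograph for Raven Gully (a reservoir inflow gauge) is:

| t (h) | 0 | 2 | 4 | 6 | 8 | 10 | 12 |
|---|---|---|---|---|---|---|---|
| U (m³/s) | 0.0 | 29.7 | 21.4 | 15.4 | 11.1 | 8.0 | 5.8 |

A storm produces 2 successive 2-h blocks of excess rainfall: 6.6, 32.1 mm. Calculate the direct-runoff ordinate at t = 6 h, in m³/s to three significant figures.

Q ≈ 78.9 m³/s

By discrete convolution, Q_j = Σ (P_i / 10 mm) · U_{j−i}.
At t = 6 h (j=3): Q = (6.6/10)·15.4 + (32.1/10)·21.4 = 78.9 m³/s.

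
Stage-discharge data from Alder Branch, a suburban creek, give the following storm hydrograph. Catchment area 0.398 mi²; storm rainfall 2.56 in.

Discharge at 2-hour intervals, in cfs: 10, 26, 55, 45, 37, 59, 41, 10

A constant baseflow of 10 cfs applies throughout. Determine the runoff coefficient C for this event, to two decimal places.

ΣQ_DR = 203.0 cfs; V = ΣQ_DR·Δt = 1.462 × 10^6 ft³.
Runoff depth d = V / A = 1.581 in.
C = d / P = 1.581 / 2.56 = 0.62.

C ≈ 0.62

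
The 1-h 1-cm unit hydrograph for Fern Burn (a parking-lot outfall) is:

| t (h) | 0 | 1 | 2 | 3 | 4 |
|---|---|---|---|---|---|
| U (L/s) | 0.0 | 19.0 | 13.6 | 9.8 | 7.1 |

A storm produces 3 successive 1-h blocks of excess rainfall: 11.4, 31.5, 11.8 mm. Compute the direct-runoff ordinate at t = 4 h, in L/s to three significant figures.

Q ≈ 55.0 L/s

By discrete convolution, Q_j = Σ (P_i / 10 mm) · U_{j−i}.
At t = 4 h (j=4): Q = (11.4/10)·7.1 + (31.5/10)·9.8 + (11.8/10)·13.6 = 55.0 L/s.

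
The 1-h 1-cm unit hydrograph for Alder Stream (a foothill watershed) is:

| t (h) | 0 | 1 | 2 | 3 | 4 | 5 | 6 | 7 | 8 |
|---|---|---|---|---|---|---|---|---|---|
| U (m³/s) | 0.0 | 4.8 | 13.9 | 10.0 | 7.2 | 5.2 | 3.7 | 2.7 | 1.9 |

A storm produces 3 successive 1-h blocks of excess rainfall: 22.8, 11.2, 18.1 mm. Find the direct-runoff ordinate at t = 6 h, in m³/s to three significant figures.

By discrete convolution, Q_j = Σ (P_i / 10 mm) · U_{j−i}.
At t = 6 h (j=6): Q = (22.8/10)·3.7 + (11.2/10)·5.2 + (18.1/10)·7.2 = 27.3 m³/s.

Q ≈ 27.3 m³/s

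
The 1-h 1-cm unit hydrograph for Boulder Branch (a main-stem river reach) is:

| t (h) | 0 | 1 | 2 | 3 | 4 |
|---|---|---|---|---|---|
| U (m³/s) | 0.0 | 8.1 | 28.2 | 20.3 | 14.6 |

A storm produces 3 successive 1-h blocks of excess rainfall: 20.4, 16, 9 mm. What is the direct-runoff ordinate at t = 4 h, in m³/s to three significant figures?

By discrete convolution, Q_j = Σ (P_i / 10 mm) · U_{j−i}.
At t = 4 h (j=4): Q = (20.4/10)·14.6 + (16/10)·20.3 + (9/10)·28.2 = 87.6 m³/s.

Q ≈ 87.6 m³/s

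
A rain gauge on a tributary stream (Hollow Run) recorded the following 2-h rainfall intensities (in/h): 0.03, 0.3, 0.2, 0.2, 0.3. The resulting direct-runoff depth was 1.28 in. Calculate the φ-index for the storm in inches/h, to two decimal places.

φ ≈ 0.09 in/h

Only the 4 blocks with intensity above φ contribute runoff: 0.3, 0.2, 0.2, 0.3 in/h.
Σ(I−φ)·Δt = d  ⇒  (0.3+0.2+0.2+0.3 − 4φ)·2 = 1.28
φ = (1.000 − 1.28/2) / 4 = 0.09 in/h.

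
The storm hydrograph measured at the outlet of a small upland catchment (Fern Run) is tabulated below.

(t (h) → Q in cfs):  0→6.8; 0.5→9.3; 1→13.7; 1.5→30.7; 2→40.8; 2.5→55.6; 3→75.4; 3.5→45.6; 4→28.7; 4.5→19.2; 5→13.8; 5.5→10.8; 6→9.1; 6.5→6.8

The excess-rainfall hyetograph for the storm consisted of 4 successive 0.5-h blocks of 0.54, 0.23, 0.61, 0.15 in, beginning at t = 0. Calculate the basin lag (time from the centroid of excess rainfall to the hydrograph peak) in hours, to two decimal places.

Centroid of excess rainfall: t_c = Σ P_i·t̄_i / ΣP_i = 0.8709 h (block centres at 0.25, 0.75, 1.25, 1.75 h).
Hydrograph peak occurs at t = 3 h, so basin lag t_L = 3 − 0.8709 = 2.13 h.

t_L ≈ 2.13 h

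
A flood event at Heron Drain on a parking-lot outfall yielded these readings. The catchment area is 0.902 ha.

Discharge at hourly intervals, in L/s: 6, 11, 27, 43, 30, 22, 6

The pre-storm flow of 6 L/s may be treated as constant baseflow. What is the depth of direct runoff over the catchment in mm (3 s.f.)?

Direct runoff: 0.0, 5.0, 21.0, 37.0, 24.0, 16.0, 0.0 L/s; ΣQ_DR = 103.0 L/s.
V = ΣQ_DR · Δt = 103.0 × 3600 s = 3.708 × 10^5 L.
Over A = 0.902 ha, depth = V / A = 41.1 mm.

d ≈ 41.1 mm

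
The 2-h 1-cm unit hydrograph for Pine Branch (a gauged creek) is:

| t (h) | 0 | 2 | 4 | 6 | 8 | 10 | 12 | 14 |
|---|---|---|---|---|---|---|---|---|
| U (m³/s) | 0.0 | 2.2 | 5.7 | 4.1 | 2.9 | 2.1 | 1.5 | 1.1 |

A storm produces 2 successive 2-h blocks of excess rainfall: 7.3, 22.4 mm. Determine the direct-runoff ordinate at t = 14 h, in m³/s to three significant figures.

By discrete convolution, Q_j = Σ (P_i / 10 mm) · U_{j−i}.
At t = 14 h (j=7): Q = (7.3/10)·1.1 + (22.4/10)·1.5 = 4.16 m³/s.

Q ≈ 4.16 m³/s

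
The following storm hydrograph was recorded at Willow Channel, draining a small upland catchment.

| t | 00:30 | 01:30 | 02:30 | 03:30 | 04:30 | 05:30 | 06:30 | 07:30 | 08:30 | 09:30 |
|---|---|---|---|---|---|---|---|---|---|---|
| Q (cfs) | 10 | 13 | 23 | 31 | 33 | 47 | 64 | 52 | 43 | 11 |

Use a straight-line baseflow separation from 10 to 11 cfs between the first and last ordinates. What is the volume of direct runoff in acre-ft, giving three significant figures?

Direct-runoff ordinates (Q − Q_b): 0.00, 2.89, 12.78, 20.67, 22.56, 36.44, 53.33, 41.22, 32.11, 0.00 cfs.
ΣQ_DR = 222.0 cfs.
With Δt = 1 h = 3600 s, V = ΣQ_DR · Δt = 222.0 × 3600 = 7.99 × 10^5 ft³ = 18.3 acre-ft.

V ≈ 18.3 acre-ft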